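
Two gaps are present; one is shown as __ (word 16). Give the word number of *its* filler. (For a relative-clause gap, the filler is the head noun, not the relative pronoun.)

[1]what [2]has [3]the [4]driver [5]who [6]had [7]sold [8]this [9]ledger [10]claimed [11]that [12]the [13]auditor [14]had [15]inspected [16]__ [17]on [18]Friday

1

The marked gap is the direct object of "inspected".
Its filler is the fronted wh-phrase "what", at word 1.
(The other dependency links word 4 to a gap after word 5.)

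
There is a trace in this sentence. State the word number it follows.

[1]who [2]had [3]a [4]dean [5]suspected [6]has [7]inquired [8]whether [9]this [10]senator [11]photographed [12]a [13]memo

5

The displaced element is "who" (word 1).
It is linked across 1 clause boundary (Ø).
It functions as the subject of "inquired", so the gap sits immediately after word 5 ("suspected").
Base order: A dean had suspected who has inquired whether this senator photographed a memo.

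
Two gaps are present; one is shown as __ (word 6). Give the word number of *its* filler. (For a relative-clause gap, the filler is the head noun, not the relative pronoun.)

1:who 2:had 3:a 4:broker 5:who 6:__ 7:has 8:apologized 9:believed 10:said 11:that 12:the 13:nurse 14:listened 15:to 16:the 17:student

4

The marked gap is inside the relative clause, the subject of "apologized".
Its filler is the head noun "broker" (via "who"), at word 4.
(The other dependency links word 1 to a gap after word 9.)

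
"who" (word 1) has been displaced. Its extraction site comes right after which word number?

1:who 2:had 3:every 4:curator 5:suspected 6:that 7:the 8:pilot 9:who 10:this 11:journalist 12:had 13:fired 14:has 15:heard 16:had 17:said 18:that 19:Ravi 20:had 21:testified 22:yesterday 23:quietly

15

The displaced element is "who" (word 1).
It is linked across 2 clause boundaries (that → Ø).
It functions as the subject of "said", so the gap sits immediately after word 15 ("heard").
Base order: Every curator had suspected that the pilot who this journalist had fired has heard that who had said that Ravi had testified yesterday quietly.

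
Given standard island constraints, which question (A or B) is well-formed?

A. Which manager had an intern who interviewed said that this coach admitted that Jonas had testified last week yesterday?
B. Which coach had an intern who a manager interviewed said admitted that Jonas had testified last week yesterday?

B

In A, the wh-phrase is extracted from inside a complex-NP island (relative clause) (introduced by "who"), which blocks movement.
In B, the extraction path crosses only that-complement boundaries, which are transparent.
So B is grammatical.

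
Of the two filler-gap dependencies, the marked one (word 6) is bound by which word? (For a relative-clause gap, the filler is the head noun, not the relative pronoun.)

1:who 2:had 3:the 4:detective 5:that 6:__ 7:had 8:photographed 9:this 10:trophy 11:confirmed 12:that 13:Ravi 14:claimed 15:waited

4

The marked gap is inside the relative clause, the subject of "photographed".
Its filler is the head noun "detective" (via "that"), at word 4.
(The other dependency links word 1 to a gap after word 14.)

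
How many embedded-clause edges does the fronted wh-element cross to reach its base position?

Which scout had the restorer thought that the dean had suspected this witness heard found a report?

"which scout" is extracted from the subject of "found".
Boundaries crossed, outermost first: [that], [Ø], [Ø] — 3 in total.

3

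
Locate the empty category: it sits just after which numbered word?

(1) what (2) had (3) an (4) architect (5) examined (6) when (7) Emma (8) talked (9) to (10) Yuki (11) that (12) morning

5

The displaced element is "what" (word 1).
It functions as the direct object of "examined", so the gap sits immediately after word 5 ("examined").
Base order: An architect had examined what when Emma talked to Yuki that morning.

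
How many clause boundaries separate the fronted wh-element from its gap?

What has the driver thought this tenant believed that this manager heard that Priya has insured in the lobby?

"what" is extracted from the object of "insured".
Boundaries crossed, outermost first: [Ø], [that], [that] — 3 in total.

3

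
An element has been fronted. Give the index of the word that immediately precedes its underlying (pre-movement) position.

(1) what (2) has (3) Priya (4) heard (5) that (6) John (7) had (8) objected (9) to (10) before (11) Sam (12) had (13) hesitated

9

The displaced element is "what" (word 1).
It is linked across 1 clause boundary (that).
It functions as the object of the preposition "to" of "objected", so the gap sits immediately after word 9 ("to").
Base order: Priya has heard that John had objected to what before Sam had hesitated.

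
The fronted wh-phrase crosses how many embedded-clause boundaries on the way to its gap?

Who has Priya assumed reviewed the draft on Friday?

"who" is extracted from the subject of "reviewed".
Boundaries crossed, outermost first: [Ø] — 1 in total.

1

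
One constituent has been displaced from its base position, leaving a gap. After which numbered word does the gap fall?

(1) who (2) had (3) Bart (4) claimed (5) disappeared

The displaced element is "who" (word 1).
It is linked across 1 clause boundary (Ø).
It functions as the subject of "disappeared", so the gap sits immediately after word 4 ("claimed").
Base order: Bart had claimed who disappeared.

4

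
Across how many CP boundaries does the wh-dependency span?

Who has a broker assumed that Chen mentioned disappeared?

2

"who" is extracted from the subject of "disappeared".
Boundaries crossed, outermost first: [that], [Ø] — 2 in total.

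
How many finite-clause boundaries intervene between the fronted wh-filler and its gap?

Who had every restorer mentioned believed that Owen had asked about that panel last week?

1

"who" is extracted from the subject of "believed".
Boundaries crossed, outermost first: [Ø] — 1 in total.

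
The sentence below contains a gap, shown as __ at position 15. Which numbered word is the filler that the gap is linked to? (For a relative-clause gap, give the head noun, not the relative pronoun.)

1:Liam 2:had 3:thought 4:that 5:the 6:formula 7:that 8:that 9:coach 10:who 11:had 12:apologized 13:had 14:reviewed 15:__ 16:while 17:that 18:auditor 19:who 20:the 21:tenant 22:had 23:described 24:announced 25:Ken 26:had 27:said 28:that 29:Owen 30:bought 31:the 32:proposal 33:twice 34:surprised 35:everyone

The gap at 15 is the object of "reviewed", inside a relative clause.
The relative pronoun is "that" (word 7); it is bound by the head noun immediately before it.
Its filler is the head noun "formula", at word 6.

6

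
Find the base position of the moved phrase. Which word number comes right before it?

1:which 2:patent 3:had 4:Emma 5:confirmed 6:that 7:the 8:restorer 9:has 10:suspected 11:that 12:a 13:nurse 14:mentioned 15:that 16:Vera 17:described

The displaced element is "which patent" (word 2).
It is linked across 3 clause boundaries (that → that → that).
It functions as the direct object of "described", so the gap sits immediately after word 17 ("described").
Base order: Emma had confirmed that the restorer has suspected that a nurse mentioned that Vera described which patent.

17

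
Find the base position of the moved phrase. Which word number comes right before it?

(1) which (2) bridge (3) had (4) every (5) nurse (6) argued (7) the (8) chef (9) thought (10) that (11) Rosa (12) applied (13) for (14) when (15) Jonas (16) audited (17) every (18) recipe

13

The displaced element is "which bridge" (word 2).
It is linked across 2 clause boundaries (Ø → that).
It functions as the object of the preposition "for" of "applied", so the gap sits immediately after word 13 ("for").
Base order: Every nurse had argued the chef thought that Rosa applied for which bridge when Jonas audited every recipe.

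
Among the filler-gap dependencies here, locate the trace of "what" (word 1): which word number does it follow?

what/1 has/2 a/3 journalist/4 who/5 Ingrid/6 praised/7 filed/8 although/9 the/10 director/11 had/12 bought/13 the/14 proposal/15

The displaced element is "what" (word 1).
It functions as the direct object of "filed", so the gap sits immediately after word 8 ("filed").
Base order: A journalist who Ingrid praised has filed what although the director had bought the proposal.

8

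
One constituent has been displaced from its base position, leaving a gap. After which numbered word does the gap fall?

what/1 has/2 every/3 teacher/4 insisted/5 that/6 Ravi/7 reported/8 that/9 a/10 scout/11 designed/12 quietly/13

12

The displaced element is "what" (word 1).
It is linked across 2 clause boundaries (that → that).
It functions as the direct object of "designed", so the gap sits immediately after word 12 ("designed").
Base order: Every teacher has insisted that Ravi reported that a scout designed what quietly.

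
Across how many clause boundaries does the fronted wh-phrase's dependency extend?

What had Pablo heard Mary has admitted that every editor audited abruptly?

2

"what" is extracted from the object of "audited".
Boundaries crossed, outermost first: [Ø], [that] — 2 in total.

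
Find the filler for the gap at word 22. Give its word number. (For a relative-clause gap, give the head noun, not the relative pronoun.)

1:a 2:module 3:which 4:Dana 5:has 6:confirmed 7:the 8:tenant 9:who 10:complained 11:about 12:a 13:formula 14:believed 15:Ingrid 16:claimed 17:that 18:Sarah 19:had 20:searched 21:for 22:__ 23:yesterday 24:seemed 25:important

2

The gap at 22 is the prepositional object of "searched", inside a relative clause.
The relative pronoun is "which" (word 3); it is bound by the head noun immediately before it.
Its filler is the head noun "module", at word 2.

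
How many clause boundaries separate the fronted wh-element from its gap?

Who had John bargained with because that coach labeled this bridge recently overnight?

"who" originates inside the matrix clause — no clause boundary is crossed.

0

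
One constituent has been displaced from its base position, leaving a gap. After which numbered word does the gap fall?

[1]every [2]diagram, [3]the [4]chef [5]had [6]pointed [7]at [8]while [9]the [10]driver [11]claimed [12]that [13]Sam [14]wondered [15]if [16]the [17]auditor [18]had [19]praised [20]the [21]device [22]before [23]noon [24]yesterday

7

The displaced element is "every diagram" (word 2).
It functions as the object of the preposition "at" of "pointed", so the gap sits immediately after word 7 ("at").
Base order: The chef had pointed at every diagram while the driver claimed that Sam wondered if the auditor had praised the device before noon yesterday.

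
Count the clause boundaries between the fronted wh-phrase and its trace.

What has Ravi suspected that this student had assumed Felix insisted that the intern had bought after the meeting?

3

"what" is extracted from the object of "bought".
Boundaries crossed, outermost first: [that], [Ø], [that] — 3 in total.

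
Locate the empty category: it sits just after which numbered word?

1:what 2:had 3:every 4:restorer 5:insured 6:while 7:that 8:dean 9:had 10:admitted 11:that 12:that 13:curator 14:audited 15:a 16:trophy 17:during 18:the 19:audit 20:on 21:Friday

5

The displaced element is "what" (word 1).
It functions as the direct object of "insured", so the gap sits immediately after word 5 ("insured").
Base order: Every restorer had insured what while that dean had admitted that that curator audited a trophy during the audit on Friday.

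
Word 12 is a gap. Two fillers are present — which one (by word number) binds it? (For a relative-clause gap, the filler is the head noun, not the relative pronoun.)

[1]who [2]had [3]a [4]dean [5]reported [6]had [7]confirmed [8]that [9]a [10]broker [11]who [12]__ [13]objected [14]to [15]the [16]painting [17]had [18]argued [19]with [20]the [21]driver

10

The marked gap is inside the relative clause, the subject of "objected".
Its filler is the head noun "broker" (via "who"), at word 10.
(The other dependency links word 1 to a gap after word 5.)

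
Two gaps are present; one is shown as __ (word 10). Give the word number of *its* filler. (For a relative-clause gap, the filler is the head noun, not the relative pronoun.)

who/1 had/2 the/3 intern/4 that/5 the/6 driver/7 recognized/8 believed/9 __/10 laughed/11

The marked gap is the subject of "laughed".
Its filler is the fronted wh-phrase "who", at word 1.
(The other dependency links word 4 to a gap after word 8.)

1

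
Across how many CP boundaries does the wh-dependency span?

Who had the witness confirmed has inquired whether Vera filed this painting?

1

"who" is extracted from the subject of "inquired".
Boundaries crossed, outermost first: [Ø] — 1 in total.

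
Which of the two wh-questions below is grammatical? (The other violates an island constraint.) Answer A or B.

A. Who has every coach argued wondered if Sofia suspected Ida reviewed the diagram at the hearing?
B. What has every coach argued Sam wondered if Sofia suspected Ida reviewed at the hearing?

In B, the wh-phrase is extracted from inside a wh-island (introduced by "if"), which blocks movement.
In A, the extraction path crosses only that-complement boundaries, which are transparent.
So A is grammatical.

A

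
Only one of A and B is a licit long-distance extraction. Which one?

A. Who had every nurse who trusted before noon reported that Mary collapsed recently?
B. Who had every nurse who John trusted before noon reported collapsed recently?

B

In A, the wh-phrase is extracted from inside a complex-NP island (relative clause) (introduced by "who"), which blocks movement.
In B, the extraction path crosses only that-complement boundaries, which are transparent.
So B is grammatical.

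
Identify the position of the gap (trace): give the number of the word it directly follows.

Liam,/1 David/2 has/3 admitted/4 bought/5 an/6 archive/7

The displaced element is "Liam" (word 1).
It is linked across 1 clause boundary (Ø).
It functions as the subject of "bought", so the gap sits immediately after word 4 ("admitted").
Base order: David has admitted that Liam bought an archive.

4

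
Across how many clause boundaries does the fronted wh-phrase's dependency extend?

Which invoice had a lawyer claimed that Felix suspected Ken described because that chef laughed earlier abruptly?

2

"which invoice" is extracted from the object of "described".
Boundaries crossed, outermost first: [that], [Ø] — 2 in total.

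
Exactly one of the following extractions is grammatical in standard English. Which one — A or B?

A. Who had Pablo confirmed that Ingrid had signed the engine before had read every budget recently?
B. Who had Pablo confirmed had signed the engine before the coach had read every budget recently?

B

In A, the wh-phrase is extracted from inside an adjunct island (introduced by "before"), which blocks movement.
In B, the extraction path crosses only that-complement boundaries, which are transparent.
So B is grammatical.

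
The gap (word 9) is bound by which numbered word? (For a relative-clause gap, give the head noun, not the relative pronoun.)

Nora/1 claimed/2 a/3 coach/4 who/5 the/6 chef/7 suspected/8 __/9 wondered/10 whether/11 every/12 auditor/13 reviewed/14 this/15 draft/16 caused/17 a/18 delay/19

The gap at 9 is the subject of "wondered", inside a relative clause.
The relative pronoun is "who" (word 5); it is bound by the head noun immediately before it.
Its filler is the head noun "coach", at word 4.

4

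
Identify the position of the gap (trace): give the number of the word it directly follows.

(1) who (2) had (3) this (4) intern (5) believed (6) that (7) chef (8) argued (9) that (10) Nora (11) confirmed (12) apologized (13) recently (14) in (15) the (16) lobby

11

The displaced element is "who" (word 1).
It is linked across 3 clause boundaries (Ø → that → Ø).
It functions as the subject of "apologized", so the gap sits immediately after word 11 ("confirmed").
Base order: This intern had believed that chef argued that Nora confirmed who apologized recently in the lobby.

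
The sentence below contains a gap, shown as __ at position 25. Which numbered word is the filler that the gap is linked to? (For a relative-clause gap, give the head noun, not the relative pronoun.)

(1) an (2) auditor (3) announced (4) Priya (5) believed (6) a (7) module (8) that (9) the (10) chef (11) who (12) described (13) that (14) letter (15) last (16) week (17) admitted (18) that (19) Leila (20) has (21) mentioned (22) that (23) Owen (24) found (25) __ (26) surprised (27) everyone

The gap at 25 is the object of "found", inside a relative clause.
The relative pronoun is "that" (word 8); it is bound by the head noun immediately before it.
Its filler is the head noun "module", at word 7.

7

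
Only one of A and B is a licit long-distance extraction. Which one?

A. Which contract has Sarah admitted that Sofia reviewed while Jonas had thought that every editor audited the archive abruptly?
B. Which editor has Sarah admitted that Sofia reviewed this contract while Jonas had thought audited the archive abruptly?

In B, the wh-phrase is extracted from inside an adjunct island (introduced by "while"), which blocks movement.
In A, the extraction path crosses only that-complement boundaries, which are transparent.
So A is grammatical.

A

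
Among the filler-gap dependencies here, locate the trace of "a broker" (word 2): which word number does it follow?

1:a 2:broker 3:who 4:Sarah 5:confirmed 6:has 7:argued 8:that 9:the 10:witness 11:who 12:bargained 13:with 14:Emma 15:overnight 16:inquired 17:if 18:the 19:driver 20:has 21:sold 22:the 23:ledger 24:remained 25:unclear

The displaced element is "a broker" (word 2).
It is linked across 1 clause boundary (Ø).
It functions as the subject of "argued", so the gap sits immediately after word 5 ("confirmed").
Base order: Sarah confirmed that a broker has argued that the witness who bargained with Emma overnight inquired if the driver has sold the ledger.

5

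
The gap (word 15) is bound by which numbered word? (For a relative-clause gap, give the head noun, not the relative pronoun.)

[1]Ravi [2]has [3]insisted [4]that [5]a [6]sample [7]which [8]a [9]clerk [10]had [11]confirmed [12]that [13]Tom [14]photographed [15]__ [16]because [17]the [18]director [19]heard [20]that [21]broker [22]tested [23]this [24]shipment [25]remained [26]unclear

The gap at 15 is the object of "photographed", inside a relative clause.
The relative pronoun is "which" (word 7); it is bound by the head noun immediately before it.
Its filler is the head noun "sample", at word 6.

6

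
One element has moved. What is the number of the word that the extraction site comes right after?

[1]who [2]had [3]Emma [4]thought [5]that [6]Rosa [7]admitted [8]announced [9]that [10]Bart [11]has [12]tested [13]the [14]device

7

The displaced element is "who" (word 1).
It is linked across 2 clause boundaries (that → Ø).
It functions as the subject of "announced", so the gap sits immediately after word 7 ("admitted").
Base order: Emma had thought that Rosa admitted that who announced that Bart has tested the device.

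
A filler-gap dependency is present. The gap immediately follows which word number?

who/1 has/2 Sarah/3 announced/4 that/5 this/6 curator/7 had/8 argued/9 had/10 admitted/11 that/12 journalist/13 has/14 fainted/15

9

The displaced element is "who" (word 1).
It is linked across 2 clause boundaries (that → Ø).
It functions as the subject of "admitted", so the gap sits immediately after word 9 ("argued").
Base order: Sarah has announced that this curator had argued that who had admitted that journalist has fainted.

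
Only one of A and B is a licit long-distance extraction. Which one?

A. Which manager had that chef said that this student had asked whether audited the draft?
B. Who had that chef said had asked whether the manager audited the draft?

B

In A, the wh-phrase is extracted from inside a wh-island (introduced by "whether"), which blocks movement.
In B, the extraction path crosses only that-complement boundaries, which are transparent.
So B is grammatical.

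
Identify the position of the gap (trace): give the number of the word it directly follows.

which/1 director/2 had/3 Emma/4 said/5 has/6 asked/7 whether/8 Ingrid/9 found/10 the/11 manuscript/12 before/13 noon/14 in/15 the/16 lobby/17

The displaced element is "which director" (word 2).
It is linked across 1 clause boundary (Ø).
It functions as the subject of "asked", so the gap sits immediately after word 5 ("said").
Base order: Emma had said which director has asked whether Ingrid found the manuscript before noon in the lobby.

5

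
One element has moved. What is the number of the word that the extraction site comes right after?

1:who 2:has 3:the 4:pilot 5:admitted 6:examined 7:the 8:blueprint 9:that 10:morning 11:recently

The displaced element is "who" (word 1).
It is linked across 1 clause boundary (Ø).
It functions as the subject of "examined", so the gap sits immediately after word 5 ("admitted").
Base order: The pilot has admitted that who examined the blueprint that morning recently.

5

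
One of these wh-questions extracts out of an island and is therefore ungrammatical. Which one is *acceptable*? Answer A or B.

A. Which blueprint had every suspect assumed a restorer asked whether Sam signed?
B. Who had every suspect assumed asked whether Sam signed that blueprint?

In A, the wh-phrase is extracted from inside a wh-island (introduced by "whether"), which blocks movement.
In B, the extraction path crosses only that-complement boundaries, which are transparent.
So B is grammatical.

B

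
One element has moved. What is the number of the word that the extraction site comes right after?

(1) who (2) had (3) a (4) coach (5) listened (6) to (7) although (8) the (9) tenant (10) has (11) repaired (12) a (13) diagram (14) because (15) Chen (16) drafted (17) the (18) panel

The displaced element is "who" (word 1).
It functions as the object of the preposition "to" of "listened", so the gap sits immediately after word 6 ("to").
Base order: A coach had listened to who although the tenant has repaired a diagram because Chen drafted the panel.

6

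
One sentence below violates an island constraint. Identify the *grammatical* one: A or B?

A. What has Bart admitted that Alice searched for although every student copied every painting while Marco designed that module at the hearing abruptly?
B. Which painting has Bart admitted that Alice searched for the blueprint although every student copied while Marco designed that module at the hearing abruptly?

A

In B, the wh-phrase is extracted from inside an adjunct island (introduced by "although"), which blocks movement.
In A, the extraction path crosses only that-complement boundaries, which are transparent.
So A is grammatical.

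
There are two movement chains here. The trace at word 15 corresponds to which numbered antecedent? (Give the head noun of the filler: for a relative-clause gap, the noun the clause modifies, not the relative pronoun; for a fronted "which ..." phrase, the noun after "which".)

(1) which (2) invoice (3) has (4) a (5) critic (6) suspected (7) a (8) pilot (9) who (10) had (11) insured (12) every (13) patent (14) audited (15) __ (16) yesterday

2

The marked gap is the direct object of "audited".
Its filler is the fronted wh-phrase "which invoice", at word 2.
(The other dependency links word 8 to a gap after word 9.)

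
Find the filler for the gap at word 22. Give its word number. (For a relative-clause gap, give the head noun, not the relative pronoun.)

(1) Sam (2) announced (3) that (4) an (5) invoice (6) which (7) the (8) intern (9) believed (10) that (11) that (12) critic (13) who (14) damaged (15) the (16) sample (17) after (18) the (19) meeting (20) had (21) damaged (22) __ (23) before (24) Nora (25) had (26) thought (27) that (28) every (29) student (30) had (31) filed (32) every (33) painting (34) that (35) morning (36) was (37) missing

The gap at 22 is the object of "damaged", inside a relative clause.
The relative pronoun is "which" (word 6); it is bound by the head noun immediately before it.
Its filler is the head noun "invoice", at word 5.

5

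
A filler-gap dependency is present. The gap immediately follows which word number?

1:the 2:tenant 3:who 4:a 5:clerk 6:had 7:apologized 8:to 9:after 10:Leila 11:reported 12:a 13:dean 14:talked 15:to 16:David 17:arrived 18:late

The displaced element is "the tenant" (word 2).
It functions as the object of the preposition "to" of "apologized", so the gap sits immediately after word 8 ("to").
Base order: A clerk had apologized to the tenant after Leila reported a dean talked to David.

8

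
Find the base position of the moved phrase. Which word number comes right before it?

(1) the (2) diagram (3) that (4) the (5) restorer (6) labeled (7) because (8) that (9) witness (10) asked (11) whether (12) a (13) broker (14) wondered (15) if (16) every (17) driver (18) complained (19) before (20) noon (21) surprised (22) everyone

6

The displaced element is "the diagram" (word 2).
It functions as the direct object of "labeled", so the gap sits immediately after word 6 ("labeled").
Base order: The restorer labeled the diagram because that witness asked whether a broker wondered if every driver complained before noon.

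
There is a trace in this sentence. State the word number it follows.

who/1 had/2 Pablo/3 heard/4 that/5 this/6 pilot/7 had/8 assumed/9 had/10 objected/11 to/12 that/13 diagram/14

9

The displaced element is "who" (word 1).
It is linked across 2 clause boundaries (that → Ø).
It functions as the subject of "objected", so the gap sits immediately after word 9 ("assumed").
Base order: Pablo had heard that this pilot had assumed that who had objected to that diagram.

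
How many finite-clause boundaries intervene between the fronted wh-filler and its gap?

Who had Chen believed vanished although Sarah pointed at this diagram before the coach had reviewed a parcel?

1

"who" is extracted from the subject of "vanished".
Boundaries crossed, outermost first: [Ø] — 1 in total.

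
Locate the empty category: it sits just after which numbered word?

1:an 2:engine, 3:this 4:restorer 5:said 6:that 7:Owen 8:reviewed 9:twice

8

The displaced element is "an engine" (word 2).
It is linked across 1 clause boundary (that).
It functions as the direct object of "reviewed", so the gap sits immediately after word 8 ("reviewed").
Base order: This restorer said that Owen reviewed an engine twice.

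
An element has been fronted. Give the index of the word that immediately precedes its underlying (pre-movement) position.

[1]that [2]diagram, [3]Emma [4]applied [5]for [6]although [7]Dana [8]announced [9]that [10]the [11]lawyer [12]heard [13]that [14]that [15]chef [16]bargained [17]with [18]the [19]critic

5

The displaced element is "that diagram" (word 2).
It functions as the object of the preposition "for" of "applied", so the gap sits immediately after word 5 ("for").
Base order: Emma applied for that diagram although Dana announced that the lawyer heard that that chef bargained with the critic.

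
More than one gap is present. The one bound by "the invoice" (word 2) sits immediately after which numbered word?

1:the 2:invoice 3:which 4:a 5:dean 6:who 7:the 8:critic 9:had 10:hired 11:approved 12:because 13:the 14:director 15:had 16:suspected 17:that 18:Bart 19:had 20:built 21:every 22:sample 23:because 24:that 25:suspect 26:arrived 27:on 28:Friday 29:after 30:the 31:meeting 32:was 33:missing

The displaced element is "the invoice" (word 2).
It functions as the direct object of "approved", so the gap sits immediately after word 11 ("approved").
Base order: A dean who the critic had hired approved the invoice because the director had suspected that Bart had built every sample because that suspect arrived on Friday after the meeting.

11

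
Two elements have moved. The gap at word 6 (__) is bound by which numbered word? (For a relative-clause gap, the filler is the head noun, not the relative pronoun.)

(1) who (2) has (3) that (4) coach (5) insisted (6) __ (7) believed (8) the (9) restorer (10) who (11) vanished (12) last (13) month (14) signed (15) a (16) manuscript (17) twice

1

The marked gap is the subject of "believed".
Its filler is the fronted wh-phrase "who", at word 1.
(The other dependency links word 9 to a gap after word 10.)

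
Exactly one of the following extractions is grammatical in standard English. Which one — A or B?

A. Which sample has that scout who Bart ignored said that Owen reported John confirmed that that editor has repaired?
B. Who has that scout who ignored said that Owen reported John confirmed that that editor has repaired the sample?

In B, the wh-phrase is extracted from inside a complex-NP island (relative clause) (introduced by "who"), which blocks movement.
In A, the extraction path crosses only that-complement boundaries, which are transparent.
So A is grammatical.

A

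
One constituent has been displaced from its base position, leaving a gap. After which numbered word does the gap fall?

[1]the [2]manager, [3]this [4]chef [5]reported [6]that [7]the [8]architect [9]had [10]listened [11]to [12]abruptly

The displaced element is "the manager" (word 2).
It is linked across 1 clause boundary (that).
It functions as the object of the preposition "to" of "listened", so the gap sits immediately after word 11 ("to").
Base order: This chef reported that the architect had listened to the manager abruptly.

11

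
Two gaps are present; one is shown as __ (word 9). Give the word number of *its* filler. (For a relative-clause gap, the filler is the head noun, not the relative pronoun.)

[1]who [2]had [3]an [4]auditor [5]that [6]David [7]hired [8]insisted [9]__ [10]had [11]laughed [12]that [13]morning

1

The marked gap is the subject of "laughed".
Its filler is the fronted wh-phrase "who", at word 1.
(The other dependency links word 4 to a gap after word 7.)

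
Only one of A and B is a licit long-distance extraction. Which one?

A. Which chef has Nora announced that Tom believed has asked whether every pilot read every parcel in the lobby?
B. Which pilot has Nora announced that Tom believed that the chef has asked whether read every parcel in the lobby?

In B, the wh-phrase is extracted from inside a wh-island (introduced by "whether"), which blocks movement.
In A, the extraction path crosses only that-complement boundaries, which are transparent.
So A is grammatical.

A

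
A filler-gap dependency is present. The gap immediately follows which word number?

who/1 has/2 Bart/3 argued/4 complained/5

The displaced element is "who" (word 1).
It is linked across 1 clause boundary (Ø).
It functions as the subject of "complained", so the gap sits immediately after word 4 ("argued").
Base order: Bart has argued that who complained.

4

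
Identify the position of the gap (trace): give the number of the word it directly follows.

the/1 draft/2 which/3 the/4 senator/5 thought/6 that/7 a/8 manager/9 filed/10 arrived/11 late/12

10

The displaced element is "the draft" (word 2).
It is linked across 1 clause boundary (that).
It functions as the direct object of "filed", so the gap sits immediately after word 10 ("filed").
Base order: The senator thought that a manager filed the draft.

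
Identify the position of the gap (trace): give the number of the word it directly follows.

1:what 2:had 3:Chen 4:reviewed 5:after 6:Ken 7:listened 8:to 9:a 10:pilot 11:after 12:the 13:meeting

The displaced element is "what" (word 1).
It functions as the direct object of "reviewed", so the gap sits immediately after word 4 ("reviewed").
Base order: Chen had reviewed what after Ken listened to a pilot after the meeting.

4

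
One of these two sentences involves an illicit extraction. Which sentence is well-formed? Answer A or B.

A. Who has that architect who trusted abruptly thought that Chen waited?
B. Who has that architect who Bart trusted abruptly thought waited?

B

In A, the wh-phrase is extracted from inside a complex-NP island (relative clause) (introduced by "who"), which blocks movement.
In B, the extraction path crosses only that-complement boundaries, which are transparent.
So B is grammatical.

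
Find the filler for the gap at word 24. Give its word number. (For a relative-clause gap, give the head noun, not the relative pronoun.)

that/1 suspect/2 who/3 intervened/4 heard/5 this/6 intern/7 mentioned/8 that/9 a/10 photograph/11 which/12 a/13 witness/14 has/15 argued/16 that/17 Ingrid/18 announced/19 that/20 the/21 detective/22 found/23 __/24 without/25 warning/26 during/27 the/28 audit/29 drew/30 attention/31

11

The gap at 24 is the object of "found", inside a relative clause.
The relative pronoun is "which" (word 12); it is bound by the head noun immediately before it.
Its filler is the head noun "photograph", at word 11.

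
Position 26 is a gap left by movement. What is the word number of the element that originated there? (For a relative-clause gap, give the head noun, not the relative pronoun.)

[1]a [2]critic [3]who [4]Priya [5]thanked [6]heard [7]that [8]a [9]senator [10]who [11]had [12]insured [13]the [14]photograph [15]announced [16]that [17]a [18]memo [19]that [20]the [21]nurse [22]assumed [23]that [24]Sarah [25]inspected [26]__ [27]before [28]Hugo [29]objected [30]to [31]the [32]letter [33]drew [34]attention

The gap at 26 is the object of "inspected", inside a relative clause.
The relative pronoun is "that" (word 19); it is bound by the head noun immediately before it.
Its filler is the head noun "memo", at word 18.

18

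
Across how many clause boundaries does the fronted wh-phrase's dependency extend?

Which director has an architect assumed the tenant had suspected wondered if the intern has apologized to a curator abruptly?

"which director" is extracted from the subject of "wondered".
Boundaries crossed, outermost first: [Ø], [Ø] — 2 in total.

2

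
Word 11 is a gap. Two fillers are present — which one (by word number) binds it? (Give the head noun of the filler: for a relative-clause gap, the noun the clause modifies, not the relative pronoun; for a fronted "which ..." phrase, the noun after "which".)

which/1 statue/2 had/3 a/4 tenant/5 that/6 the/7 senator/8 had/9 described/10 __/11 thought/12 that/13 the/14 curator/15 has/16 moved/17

The marked gap is inside the relative clause, the direct object of "described".
Its filler is the head noun "tenant" (via "that"), at word 5.
(The other dependency links word 2 to a gap after word 17.)

5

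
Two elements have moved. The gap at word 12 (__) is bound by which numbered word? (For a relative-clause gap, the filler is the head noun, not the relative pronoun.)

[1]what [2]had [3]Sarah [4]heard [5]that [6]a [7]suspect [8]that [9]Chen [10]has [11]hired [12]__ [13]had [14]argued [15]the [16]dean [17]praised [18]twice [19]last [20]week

The marked gap is inside the relative clause, the direct object of "hired".
Its filler is the head noun "suspect" (via "that"), at word 7.
(The other dependency links word 1 to a gap after word 17.)

7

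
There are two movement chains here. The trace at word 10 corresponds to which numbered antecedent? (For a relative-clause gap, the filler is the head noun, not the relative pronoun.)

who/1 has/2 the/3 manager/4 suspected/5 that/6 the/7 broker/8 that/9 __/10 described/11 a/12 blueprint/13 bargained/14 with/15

8

The marked gap is inside the relative clause, the subject of "described".
Its filler is the head noun "broker" (via "that"), at word 8.
(The other dependency links word 1 to a gap after word 15.)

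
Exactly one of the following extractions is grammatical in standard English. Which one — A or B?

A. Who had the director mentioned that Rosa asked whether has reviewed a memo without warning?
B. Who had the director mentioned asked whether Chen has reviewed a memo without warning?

In A, the wh-phrase is extracted from inside a wh-island (introduced by "whether"), which blocks movement.
In B, the extraction path crosses only that-complement boundaries, which are transparent.
So B is grammatical.

B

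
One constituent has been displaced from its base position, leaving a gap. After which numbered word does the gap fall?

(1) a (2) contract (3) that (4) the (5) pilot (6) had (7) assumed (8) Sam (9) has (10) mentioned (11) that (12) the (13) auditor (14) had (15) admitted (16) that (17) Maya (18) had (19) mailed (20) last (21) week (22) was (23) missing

The displaced element is "a contract" (word 2).
It is linked across 3 clause boundaries (Ø → that → that).
It functions as the direct object of "mailed", so the gap sits immediately after word 19 ("mailed").
Base order: The pilot had assumed Sam has mentioned that the auditor had admitted that Maya had mailed a contract last week.

19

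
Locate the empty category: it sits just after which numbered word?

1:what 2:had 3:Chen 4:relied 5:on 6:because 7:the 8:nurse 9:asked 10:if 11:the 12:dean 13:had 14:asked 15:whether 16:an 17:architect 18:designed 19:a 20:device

5

The displaced element is "what" (word 1).
It functions as the object of the preposition "on" of "relied", so the gap sits immediately after word 5 ("on").
Base order: Chen had relied on what because the nurse asked if the dean had asked whether an architect designed a device.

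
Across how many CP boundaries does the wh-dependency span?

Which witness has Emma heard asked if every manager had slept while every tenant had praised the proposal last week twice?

"which witness" is extracted from the subject of "asked".
Boundaries crossed, outermost first: [Ø] — 1 in total.

1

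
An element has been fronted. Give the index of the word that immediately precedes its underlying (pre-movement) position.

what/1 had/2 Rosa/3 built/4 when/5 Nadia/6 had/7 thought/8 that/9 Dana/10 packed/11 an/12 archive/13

4

The displaced element is "what" (word 1).
It functions as the direct object of "built", so the gap sits immediately after word 4 ("built").
Base order: Rosa had built what when Nadia had thought that Dana packed an archive.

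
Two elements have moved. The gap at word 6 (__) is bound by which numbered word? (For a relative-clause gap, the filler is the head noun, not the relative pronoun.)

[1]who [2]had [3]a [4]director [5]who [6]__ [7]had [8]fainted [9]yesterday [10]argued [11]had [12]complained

The marked gap is inside the relative clause, the subject of "fainted".
Its filler is the head noun "director" (via "who"), at word 4.
(The other dependency links word 1 to a gap after word 10.)

4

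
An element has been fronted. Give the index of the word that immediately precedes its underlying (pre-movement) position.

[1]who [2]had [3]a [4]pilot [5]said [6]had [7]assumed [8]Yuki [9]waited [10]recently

5

The displaced element is "who" (word 1).
It is linked across 1 clause boundary (Ø).
It functions as the subject of "assumed", so the gap sits immediately after word 5 ("said").
Base order: A pilot had said that who had assumed Yuki waited recently.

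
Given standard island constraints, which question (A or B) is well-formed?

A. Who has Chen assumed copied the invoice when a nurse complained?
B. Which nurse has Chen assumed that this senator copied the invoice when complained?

In B, the wh-phrase is extracted from inside an adjunct island (introduced by "when"), which blocks movement.
In A, the extraction path crosses only that-complement boundaries, which are transparent.
So A is grammatical.

A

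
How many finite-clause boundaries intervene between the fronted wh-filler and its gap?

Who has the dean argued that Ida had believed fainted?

2

"who" is extracted from the subject of "fainted".
Boundaries crossed, outermost first: [that], [Ø] — 2 in total.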